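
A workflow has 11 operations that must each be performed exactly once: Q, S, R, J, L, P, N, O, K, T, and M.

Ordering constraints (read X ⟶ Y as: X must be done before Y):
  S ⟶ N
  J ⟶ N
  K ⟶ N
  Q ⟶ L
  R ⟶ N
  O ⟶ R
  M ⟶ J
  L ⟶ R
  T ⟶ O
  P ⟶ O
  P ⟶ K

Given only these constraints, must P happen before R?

Chaining the stated constraints: P → O → R.
That forces P before R in every valid schedule.

Yes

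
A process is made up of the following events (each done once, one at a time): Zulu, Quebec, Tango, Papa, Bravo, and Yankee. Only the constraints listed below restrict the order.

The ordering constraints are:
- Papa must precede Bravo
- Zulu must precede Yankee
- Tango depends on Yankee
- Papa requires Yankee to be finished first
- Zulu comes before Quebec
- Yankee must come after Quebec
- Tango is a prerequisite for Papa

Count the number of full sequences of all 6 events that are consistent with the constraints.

1

Zulu is the only event with nothing required before it, so every ordering starts there.
Continuing from there, at each step only one event has all its prerequisites placed, so the ordering is fully determined — there is exactly 1.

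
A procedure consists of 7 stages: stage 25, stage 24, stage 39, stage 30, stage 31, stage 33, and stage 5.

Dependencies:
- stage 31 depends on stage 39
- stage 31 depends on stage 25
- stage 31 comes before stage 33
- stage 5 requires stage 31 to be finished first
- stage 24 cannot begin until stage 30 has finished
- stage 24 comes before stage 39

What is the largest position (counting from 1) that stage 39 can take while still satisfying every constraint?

Every stage that must follow stage 39 has to come after it. Tracing all chains starting from stage 39, those stages are: stage 31, stage 33, stage 5 — 3 in total.
With 3 mandatory successors out of 7 stages total, the latest slot for stage 39 is 7−3 = 4, and it's reachable by doing all non-successors before stage 39.

4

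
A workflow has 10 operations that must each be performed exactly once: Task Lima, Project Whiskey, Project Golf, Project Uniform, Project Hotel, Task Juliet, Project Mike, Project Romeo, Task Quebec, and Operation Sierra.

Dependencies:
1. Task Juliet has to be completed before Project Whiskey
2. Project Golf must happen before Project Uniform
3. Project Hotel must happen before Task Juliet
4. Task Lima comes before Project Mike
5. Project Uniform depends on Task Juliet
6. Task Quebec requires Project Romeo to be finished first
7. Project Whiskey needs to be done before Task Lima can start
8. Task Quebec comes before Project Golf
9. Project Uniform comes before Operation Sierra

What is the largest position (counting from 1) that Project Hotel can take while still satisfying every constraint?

Every operation that must follow Project Hotel has to come after it. Tracing all chains starting from Project Hotel, those operations are: Task Lima, Project Whiskey, Project Uniform, Task Juliet, Project Mike, Operation Sierra — 6 in total.
With 6 mandatory successors out of 10 operations total, the latest slot for Project Hotel is 10−6 = 4, and it's reachable by doing all non-successors before Project Hotel.

4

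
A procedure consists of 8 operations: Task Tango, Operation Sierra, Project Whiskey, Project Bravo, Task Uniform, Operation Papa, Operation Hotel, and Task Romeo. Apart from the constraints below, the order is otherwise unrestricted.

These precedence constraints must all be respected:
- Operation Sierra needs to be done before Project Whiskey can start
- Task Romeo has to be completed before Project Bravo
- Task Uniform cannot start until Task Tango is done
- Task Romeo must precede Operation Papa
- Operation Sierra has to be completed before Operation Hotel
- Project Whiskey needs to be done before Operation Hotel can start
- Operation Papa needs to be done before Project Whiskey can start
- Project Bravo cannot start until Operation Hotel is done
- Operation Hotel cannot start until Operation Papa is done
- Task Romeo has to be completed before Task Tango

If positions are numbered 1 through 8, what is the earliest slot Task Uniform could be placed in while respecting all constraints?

3

Every operation that must precede Task Uniform has to come before it. Tracing all chains that end at Task Uniform, those operations are: Task Tango, Task Romeo — 2 in total.
With 2 mandatory predecessors, the earliest Task Uniform can sit is position 2+1 = 3, and placing just those 2 first achieves it.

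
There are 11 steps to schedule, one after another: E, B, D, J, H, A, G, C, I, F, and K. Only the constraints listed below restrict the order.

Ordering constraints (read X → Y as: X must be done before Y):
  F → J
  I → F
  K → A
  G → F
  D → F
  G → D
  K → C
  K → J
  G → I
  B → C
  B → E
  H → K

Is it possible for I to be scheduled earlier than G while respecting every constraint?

The constraints give a chain G → I, which forces G before I.
So no valid ordering can have I before G.

No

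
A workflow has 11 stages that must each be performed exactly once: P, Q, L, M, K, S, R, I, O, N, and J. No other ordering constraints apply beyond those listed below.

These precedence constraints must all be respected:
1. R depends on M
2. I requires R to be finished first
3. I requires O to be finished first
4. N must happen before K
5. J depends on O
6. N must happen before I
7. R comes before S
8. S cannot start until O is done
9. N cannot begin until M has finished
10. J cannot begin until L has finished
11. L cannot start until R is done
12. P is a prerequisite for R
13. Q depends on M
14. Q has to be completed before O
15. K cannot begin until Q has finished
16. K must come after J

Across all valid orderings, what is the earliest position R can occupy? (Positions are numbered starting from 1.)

Working backwards through the constraints from R, its full set of required predecessors is P, M — 2 of them.
With 2 mandatory predecessors, the earliest R can sit is position 2+1 = 3, and placing just those 2 first achieves it.

3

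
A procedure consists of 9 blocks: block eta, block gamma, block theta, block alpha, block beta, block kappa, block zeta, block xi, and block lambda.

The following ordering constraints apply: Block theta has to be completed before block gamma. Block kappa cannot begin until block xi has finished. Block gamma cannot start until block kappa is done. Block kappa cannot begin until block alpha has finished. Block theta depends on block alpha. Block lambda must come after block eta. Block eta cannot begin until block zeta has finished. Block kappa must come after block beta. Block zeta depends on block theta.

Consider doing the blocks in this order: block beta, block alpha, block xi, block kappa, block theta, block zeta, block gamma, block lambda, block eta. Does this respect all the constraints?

Here block eta comes after block lambda.
That contradicts the constraint that block eta must precede block lambda.

No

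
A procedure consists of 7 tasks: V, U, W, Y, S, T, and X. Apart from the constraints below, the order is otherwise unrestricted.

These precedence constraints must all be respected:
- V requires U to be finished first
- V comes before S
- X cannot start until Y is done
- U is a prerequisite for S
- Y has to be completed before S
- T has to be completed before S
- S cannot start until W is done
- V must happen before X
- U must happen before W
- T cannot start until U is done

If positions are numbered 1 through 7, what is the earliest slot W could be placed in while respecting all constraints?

2

The only task forced before W (directly or transitively) is U.
With 1 mandatory predecessor, the earliest W can sit is position 1+1 = 2, and placing just that one first achieves it.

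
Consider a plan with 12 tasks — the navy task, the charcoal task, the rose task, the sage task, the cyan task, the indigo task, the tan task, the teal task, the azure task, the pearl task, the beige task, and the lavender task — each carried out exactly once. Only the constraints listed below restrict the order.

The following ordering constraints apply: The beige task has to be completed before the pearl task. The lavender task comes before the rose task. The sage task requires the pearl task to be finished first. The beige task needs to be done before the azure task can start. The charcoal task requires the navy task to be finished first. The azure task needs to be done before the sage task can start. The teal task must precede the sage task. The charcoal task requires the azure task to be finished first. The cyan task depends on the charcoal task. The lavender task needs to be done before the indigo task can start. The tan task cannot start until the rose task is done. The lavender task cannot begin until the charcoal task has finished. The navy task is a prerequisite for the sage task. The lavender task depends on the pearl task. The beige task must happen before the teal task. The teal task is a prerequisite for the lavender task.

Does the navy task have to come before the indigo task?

Following the dependencies: the navy task → the charcoal task → the lavender task → the indigo task.
So the navy task must precede the indigo task in any valid ordering.

Yes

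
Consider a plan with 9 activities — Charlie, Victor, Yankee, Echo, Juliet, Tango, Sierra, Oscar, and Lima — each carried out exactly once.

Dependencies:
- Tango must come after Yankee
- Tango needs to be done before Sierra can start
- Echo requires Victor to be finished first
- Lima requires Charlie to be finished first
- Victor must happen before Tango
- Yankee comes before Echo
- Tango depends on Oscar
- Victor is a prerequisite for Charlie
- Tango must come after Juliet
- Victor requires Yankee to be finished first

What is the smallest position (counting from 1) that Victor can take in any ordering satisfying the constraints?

2

The only activity forced before Victor (directly or transitively) is Yankee.
So at minimum 1 activity comes before Victor, putting Victor no earlier than position 2. That position is achievable by scheduling exactly that predecessor first.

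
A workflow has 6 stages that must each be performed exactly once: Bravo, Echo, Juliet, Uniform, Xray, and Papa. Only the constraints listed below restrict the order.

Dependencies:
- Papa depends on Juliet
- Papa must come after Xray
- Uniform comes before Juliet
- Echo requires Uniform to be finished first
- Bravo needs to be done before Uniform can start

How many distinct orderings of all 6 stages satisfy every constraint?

14

2 stages have no prerequisites (Bravo, Xray), so any of them could come first.
Systematically extending each partial ordering one stage at a time and counting, there are 14 complete orderings.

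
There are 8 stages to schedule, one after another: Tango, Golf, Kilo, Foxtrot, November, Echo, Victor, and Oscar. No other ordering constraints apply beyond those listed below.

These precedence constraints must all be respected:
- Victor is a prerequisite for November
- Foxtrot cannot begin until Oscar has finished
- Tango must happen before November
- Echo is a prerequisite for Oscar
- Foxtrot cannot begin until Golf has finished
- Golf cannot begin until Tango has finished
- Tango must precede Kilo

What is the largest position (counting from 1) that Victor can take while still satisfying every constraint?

Following the constraints forward from Victor, its only required successor is November.
So at least 1 stage follows Victor, putting Victor no later than position 7. That position is achievable by scheduling everything else first.

7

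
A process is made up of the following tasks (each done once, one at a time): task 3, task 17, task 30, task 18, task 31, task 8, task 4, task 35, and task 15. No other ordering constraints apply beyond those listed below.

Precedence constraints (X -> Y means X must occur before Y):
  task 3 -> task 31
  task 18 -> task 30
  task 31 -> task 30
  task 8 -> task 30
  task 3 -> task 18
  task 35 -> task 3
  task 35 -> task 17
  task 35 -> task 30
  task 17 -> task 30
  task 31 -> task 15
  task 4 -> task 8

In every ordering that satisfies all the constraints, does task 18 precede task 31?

Task 18 and task 31 are not related by any chain of constraints.
There exist valid orderings with task 31 before task 18, so task 18 is not required to come first.

No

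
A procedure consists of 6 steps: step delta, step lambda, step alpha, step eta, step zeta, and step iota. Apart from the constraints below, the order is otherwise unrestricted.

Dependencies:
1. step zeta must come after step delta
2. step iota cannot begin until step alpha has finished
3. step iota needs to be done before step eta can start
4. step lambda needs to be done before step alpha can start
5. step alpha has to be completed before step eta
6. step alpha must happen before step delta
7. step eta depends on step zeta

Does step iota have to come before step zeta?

Nothing in the constraints links step iota and step zeta; they are unordered relative to each other.
A valid ordering placing step zeta before step iota exists, so the answer is no.

No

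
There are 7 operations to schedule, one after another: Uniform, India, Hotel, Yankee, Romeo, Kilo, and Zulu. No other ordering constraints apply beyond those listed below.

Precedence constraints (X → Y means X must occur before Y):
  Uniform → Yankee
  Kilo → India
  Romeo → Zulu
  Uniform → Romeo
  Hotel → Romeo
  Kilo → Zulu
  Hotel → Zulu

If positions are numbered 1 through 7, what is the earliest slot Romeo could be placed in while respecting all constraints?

3

Working backwards through the constraints from Romeo, its full set of required predecessors is Uniform, Hotel — 2 of them.
So at minimum 2 operations come before Romeo, putting Romeo no earlier than position 3. That position is achievable by scheduling exactly those predecessors first.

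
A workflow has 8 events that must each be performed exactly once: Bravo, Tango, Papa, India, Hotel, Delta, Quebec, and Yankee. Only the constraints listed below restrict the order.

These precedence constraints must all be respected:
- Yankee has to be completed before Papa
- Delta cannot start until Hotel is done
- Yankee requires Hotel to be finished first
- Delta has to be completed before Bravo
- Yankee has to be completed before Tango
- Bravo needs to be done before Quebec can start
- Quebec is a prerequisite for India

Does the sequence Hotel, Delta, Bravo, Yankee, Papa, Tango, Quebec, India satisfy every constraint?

Yes

Checking each listed constraint against this order: for instance, Bravo is in position 3 and Quebec in position 7, so that constraint holds — and the remaining constraints check out the same way.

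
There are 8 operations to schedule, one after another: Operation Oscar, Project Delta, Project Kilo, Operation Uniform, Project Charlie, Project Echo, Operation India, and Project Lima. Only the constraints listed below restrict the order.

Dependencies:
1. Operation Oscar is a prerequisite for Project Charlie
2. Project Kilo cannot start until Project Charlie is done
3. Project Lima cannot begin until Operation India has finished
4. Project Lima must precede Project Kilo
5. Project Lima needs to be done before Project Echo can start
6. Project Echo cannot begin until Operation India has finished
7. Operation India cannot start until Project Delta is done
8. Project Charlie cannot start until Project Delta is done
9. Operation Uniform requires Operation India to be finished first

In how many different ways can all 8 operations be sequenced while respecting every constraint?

120

The operations with no prerequisites are Operation Oscar, Project Delta; any of them can be placed first.
Enumerating by repeatedly choosing an available operation (one whose prerequisites are all placed) gives 120 distinct complete orderings.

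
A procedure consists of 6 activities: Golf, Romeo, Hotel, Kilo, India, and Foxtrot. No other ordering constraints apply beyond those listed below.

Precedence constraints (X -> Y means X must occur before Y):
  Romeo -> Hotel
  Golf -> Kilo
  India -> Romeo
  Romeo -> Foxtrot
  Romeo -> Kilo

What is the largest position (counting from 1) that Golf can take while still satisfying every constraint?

5

The only activity forced after Golf (directly or by a chain) is Kilo.
So at least 1 activity follows Golf, putting Golf no later than position 5. That position is achievable by scheduling everything else first.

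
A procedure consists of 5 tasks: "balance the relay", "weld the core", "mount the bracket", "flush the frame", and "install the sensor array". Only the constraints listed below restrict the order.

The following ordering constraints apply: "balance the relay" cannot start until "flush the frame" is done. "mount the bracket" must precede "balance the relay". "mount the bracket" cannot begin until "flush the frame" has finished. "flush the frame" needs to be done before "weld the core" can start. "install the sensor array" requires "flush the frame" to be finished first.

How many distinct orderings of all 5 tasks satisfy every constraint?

12

"flush the frame" is the only task with nothing required before it, so every ordering starts there.
Enumerating by repeatedly choosing an available task (one whose prerequisites are all placed) gives 12 distinct complete orderings.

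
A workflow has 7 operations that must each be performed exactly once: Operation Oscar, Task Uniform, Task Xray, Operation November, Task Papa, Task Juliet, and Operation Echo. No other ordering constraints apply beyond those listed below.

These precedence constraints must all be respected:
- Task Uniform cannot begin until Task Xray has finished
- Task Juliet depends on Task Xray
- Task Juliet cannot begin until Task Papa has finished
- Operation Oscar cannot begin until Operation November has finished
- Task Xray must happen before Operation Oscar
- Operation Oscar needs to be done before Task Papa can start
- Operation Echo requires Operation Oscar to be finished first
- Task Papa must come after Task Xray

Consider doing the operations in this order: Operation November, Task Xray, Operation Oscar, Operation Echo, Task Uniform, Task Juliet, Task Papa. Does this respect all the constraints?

No

The sequence places Task Juliet ahead of Task Papa.
That contradicts the constraint that Task Papa must precede Task Juliet.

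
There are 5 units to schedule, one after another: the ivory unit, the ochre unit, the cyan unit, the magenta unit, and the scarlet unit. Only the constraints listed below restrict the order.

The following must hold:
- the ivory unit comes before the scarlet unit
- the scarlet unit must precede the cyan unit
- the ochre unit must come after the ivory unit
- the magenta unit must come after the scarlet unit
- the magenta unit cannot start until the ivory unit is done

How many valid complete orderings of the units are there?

The ivory unit is the only unit with nothing required before it, so every ordering starts there.
Enumerating by repeatedly choosing an available unit (one whose prerequisites are all placed) gives 8 distinct complete orderings.

8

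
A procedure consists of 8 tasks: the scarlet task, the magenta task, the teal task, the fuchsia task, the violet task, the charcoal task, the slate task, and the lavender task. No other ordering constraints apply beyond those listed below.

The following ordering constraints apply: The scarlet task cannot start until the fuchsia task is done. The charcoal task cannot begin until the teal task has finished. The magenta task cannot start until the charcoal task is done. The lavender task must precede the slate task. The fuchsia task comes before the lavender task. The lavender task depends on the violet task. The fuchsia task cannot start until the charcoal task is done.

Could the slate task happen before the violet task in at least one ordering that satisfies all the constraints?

No

There is a dependency chain the violet task → the lavender task → the slate task, so the slate task always comes after the violet task.
So no valid ordering can have the slate task before the violet task.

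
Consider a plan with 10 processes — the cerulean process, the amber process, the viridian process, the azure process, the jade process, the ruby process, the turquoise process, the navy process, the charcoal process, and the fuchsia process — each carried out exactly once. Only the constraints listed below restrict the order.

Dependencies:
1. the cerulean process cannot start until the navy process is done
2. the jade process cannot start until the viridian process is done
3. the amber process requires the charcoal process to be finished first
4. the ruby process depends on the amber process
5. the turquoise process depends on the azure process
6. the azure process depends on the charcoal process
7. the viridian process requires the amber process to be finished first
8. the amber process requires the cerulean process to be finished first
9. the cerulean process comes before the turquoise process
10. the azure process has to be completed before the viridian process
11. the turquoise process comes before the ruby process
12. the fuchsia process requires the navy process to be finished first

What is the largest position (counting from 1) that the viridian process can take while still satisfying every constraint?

Following the constraints forward from the viridian process, its only required successor is the jade process.
With 1 mandatory successor out of 10 processes total, the latest slot for the viridian process is 10−1 = 9, and it's reachable by doing all non-successors before the viridian process.

9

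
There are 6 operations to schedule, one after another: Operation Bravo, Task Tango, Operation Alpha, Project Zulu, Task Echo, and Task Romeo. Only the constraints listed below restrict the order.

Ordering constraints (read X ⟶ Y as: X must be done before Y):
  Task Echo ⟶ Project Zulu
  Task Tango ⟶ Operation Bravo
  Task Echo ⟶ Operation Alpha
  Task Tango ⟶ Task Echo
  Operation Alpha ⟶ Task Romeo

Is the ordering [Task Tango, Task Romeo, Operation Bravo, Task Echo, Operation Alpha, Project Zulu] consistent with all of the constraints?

In the proposed order, Task Romeo appears before Operation Alpha.
But one of the constraints requires Operation Alpha before Task Romeo, so this ordering violates it.

No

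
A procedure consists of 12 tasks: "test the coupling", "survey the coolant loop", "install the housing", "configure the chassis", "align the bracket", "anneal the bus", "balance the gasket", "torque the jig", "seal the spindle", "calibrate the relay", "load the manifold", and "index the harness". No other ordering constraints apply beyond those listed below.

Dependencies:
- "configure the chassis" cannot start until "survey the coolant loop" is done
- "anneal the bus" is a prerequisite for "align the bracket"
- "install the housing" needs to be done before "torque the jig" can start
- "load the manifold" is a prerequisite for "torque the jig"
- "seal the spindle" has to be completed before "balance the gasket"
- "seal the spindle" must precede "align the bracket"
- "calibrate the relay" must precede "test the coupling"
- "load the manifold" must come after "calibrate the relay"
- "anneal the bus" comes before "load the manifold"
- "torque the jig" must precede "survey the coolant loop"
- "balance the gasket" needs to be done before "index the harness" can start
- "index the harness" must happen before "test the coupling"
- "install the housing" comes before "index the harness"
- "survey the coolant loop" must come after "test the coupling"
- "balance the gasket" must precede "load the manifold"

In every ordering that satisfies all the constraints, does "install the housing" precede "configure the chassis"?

Chaining the stated constraints: "install the housing" → "torque the jig" → "survey the coolant loop" → "configure the chassis".
Hence "install the housing" necessarily comes before "configure the chassis".

Yes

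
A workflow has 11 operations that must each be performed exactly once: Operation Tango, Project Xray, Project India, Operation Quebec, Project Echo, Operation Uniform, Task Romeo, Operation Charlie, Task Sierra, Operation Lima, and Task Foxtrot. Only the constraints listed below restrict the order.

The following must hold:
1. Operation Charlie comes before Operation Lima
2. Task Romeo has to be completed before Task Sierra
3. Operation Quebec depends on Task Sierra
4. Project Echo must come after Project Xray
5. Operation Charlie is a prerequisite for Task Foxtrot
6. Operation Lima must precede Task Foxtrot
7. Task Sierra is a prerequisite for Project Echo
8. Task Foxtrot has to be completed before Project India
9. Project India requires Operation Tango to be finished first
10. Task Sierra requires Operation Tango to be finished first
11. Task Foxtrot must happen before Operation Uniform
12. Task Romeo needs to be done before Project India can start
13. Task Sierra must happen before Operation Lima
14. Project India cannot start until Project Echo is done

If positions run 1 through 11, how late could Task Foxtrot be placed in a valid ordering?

9

Every operation that must follow Task Foxtrot has to come after it. Tracing all chains starting from Task Foxtrot, those operations are: Project India, Operation Uniform — 2 in total.
So at least 2 operations follow Task Foxtrot, putting Task Foxtrot no later than position 9. That position is achievable by scheduling everything else first.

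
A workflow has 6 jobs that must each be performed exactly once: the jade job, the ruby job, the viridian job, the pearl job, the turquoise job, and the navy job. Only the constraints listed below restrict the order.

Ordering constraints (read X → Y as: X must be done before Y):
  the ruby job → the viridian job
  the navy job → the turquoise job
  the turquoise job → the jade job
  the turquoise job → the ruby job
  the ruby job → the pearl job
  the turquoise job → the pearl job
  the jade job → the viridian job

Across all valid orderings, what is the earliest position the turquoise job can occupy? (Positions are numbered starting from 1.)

2

The only job forced before the turquoise job (directly or transitively) is the navy job.
So at minimum 1 job comes before the turquoise job, putting the turquoise job no earlier than position 2. That position is achievable by scheduling exactly that predecessor first.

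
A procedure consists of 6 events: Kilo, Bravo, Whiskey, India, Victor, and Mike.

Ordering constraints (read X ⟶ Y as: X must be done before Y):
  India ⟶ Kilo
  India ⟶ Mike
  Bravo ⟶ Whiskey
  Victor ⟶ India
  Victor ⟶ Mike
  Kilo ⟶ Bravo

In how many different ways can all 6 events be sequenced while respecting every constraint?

4

Only Victor has no prerequisites, so it must go first.
Enumerating by repeatedly choosing an available event (one whose prerequisites are all placed) gives 4 distinct complete orderings.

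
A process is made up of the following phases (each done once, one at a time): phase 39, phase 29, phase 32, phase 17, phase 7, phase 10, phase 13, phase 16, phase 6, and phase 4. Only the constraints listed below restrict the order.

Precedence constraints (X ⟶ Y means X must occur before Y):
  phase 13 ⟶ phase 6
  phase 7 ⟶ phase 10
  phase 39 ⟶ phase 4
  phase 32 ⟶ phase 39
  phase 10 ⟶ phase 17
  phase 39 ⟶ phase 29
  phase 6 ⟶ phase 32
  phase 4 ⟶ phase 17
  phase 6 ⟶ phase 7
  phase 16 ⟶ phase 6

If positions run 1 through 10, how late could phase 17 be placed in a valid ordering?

10

Phase 17 has no required successors, so nothing stops it from going last (position 10).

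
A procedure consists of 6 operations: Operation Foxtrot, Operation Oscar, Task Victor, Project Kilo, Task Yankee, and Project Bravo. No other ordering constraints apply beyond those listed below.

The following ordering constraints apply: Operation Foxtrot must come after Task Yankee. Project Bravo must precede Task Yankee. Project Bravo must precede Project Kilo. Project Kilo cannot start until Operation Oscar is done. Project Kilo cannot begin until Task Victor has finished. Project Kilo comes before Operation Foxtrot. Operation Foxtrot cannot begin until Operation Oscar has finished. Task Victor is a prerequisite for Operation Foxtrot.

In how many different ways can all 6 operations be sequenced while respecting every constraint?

3 operations have no prerequisites (Operation Oscar, Task Victor, Project Bravo), so any of them could come first.
Enumerating by repeatedly choosing an available operation (one whose prerequisites are all placed) gives 18 distinct complete orderings.

18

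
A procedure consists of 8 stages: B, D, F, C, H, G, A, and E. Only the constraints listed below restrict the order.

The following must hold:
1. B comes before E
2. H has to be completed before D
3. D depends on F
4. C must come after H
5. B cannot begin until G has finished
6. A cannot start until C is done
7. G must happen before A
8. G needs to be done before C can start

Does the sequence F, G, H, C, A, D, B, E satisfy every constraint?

Yes

Every stated constraint is respected: F sits at position 1, ahead of D at position 6, and each of the other listed pairs likewise has the predecessor earlier in the sequence.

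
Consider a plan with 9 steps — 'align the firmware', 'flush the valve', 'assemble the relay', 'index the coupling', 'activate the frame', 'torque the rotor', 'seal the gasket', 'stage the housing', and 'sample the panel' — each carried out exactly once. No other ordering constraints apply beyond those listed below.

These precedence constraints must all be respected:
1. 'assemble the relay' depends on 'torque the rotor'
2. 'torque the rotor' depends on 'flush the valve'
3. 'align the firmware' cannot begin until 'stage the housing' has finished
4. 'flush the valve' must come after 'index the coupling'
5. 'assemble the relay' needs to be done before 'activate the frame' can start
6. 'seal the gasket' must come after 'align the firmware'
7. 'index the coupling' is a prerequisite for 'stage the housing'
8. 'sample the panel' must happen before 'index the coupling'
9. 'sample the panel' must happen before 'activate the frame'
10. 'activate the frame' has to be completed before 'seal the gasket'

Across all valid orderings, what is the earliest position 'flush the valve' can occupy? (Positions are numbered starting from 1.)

3

Working backwards through the constraints from 'flush the valve', its full set of required predecessors is 'index the coupling', 'sample the panel' — 2 of them.
With 2 mandatory predecessors, the earliest 'flush the valve' can sit is position 2+1 = 3, and placing just those 2 first achieves it.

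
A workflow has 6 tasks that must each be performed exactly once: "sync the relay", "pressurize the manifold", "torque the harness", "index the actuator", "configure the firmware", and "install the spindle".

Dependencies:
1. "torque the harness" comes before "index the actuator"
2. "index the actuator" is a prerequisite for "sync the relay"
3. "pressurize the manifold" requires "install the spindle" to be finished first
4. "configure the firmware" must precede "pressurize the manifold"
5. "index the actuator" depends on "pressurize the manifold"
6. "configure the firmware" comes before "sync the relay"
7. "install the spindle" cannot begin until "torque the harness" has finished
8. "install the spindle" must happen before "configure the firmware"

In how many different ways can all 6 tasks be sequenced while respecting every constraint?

"torque the harness" is the only task with nothing required before it, so every ordering starts there.
Every task is then forced in turn, so only 1 complete ordering is consistent with the constraints.

1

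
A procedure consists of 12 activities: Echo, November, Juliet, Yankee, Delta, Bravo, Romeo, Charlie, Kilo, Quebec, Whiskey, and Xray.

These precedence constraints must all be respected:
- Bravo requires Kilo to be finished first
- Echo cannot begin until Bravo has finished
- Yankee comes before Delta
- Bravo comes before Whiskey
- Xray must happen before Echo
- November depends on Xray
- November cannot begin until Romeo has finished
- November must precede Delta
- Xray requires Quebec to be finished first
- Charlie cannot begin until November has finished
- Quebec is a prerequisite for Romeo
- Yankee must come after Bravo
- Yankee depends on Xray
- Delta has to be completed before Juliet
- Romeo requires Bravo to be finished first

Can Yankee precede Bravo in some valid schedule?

No

There is a dependency chain Bravo → Yankee, so Yankee always comes after Bravo.
So no valid ordering can have Yankee before Bravo.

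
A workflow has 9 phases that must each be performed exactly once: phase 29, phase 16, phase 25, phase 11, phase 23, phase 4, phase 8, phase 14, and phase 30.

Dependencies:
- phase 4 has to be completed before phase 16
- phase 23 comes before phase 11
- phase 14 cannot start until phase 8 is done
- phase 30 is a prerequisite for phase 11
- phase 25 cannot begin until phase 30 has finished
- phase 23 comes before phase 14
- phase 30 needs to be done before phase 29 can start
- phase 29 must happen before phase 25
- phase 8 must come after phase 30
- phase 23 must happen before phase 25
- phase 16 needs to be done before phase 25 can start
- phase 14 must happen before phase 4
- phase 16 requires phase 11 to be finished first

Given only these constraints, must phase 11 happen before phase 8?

No

Phase 11 and phase 8 are not related by any chain of constraints.
So phase 11 can come before phase 8 or after — it is not forced.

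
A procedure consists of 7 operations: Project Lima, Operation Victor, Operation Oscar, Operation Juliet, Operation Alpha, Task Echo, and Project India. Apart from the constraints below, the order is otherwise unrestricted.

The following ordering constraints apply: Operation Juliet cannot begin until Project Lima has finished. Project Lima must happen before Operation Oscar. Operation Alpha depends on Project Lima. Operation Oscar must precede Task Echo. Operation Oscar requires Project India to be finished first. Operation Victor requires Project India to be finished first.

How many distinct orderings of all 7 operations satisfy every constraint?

162

2 operations have no prerequisites (Project Lima, Project India), so any of them could come first.
Enumerating by repeatedly choosing an available operation (one whose prerequisites are all placed) gives 162 distinct complete orderings.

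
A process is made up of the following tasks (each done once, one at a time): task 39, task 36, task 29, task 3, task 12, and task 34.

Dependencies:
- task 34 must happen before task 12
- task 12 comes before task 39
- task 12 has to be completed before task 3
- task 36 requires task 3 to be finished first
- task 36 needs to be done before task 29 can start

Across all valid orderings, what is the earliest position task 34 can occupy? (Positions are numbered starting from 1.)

Nothing is required before task 34; it can be the very first task.

1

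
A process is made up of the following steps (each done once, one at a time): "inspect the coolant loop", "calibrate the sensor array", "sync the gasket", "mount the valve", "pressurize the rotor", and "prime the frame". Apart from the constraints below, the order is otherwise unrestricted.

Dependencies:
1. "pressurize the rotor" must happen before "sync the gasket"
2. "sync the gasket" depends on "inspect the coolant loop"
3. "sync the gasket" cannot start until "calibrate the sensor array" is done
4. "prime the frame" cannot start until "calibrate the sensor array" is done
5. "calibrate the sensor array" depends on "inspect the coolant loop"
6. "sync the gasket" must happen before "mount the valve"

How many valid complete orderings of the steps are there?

10

2 steps have no prerequisites ("inspect the coolant loop", "pressurize the rotor"), so any of them could come first.
Counting all ways to extend the partial order to a total order gives 10.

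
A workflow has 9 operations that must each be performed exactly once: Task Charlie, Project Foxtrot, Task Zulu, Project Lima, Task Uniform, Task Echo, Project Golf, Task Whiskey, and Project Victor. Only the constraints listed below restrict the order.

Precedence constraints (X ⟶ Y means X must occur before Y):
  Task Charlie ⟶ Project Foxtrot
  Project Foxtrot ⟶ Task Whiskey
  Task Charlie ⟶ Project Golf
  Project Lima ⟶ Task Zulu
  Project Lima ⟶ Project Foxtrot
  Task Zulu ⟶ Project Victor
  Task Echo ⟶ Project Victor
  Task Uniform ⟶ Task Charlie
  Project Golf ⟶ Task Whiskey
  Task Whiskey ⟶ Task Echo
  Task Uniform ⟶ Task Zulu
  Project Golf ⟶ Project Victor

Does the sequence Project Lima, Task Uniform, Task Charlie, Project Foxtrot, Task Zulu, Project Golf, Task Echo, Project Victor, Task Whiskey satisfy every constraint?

No

In the proposed order, Task Echo appears before Task Whiskey.
Since Task Whiskey is required before Task Echo, the ordering is invalid.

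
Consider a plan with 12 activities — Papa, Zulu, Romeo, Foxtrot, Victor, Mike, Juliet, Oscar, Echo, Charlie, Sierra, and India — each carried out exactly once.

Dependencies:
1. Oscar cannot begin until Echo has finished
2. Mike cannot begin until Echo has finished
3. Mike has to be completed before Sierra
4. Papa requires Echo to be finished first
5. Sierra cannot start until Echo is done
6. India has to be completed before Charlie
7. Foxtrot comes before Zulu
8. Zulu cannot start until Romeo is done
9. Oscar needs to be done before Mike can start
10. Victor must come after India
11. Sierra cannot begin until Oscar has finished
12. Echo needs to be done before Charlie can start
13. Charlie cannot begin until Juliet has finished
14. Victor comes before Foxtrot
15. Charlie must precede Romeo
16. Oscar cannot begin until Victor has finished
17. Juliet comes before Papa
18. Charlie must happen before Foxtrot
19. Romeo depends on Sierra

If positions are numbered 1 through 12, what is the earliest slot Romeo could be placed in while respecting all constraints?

Every activity that must precede Romeo has to come before it. Tracing all chains that end at Romeo, those activities are: Victor, Mike, Juliet, Oscar, Echo, Charlie, Sierra, India — 8 in total.
With 8 mandatory predecessors, the earliest Romeo can sit is position 8+1 = 9, and placing just those 8 first achieves it.

9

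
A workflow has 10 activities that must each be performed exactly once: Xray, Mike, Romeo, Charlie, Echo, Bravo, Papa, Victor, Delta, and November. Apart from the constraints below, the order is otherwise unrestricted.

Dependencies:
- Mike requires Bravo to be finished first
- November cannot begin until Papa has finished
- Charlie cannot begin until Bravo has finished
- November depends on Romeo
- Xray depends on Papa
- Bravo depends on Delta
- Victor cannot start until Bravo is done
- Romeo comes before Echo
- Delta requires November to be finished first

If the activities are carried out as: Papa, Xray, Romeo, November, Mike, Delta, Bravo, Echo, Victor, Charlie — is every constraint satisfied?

In the proposed order, Mike appears before Bravo.
Since Bravo is required before Mike, the ordering is invalid.

No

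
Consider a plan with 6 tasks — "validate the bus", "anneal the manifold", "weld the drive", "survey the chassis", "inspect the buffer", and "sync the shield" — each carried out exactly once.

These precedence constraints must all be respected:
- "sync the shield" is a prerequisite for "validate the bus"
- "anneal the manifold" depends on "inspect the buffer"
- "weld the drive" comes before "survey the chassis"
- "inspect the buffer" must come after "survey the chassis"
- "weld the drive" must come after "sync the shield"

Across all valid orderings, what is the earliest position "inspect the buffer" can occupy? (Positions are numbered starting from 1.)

Working backwards through the constraints from "inspect the buffer", its full set of required predecessors is "weld the drive", "survey the chassis", "sync the shield" — 3 of them.
So at minimum 3 tasks come before "inspect the buffer", putting "inspect the buffer" no earlier than position 4. That position is achievable by scheduling exactly those predecessors first.

4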